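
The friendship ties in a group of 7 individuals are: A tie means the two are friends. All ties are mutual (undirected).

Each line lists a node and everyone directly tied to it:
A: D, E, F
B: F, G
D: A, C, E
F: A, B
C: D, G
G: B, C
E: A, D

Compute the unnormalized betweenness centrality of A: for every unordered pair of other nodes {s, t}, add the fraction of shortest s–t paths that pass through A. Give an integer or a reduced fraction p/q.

Pairs whose geodesics pass through A — C–F: 1/2; B–E: 1; B–D: 1/2; F–E: 1; F–D: 1.
All other pairs contribute 0.
Summing the contributions gives betweenness(A) = 4.

4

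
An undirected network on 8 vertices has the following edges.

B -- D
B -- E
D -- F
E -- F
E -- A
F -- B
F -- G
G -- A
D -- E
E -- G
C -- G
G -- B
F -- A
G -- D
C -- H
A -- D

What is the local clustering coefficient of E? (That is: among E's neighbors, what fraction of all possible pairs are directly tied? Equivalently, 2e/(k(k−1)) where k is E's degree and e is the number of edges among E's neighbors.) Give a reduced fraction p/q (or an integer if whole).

9/10

E's neighbors: A, B, D, F, and G (k = 5).
Possible neighbor pairs: C(5,2) = 10. Edges among them: A–D, A–F, A–G, B–D, B–F, B–G, D–F, D–G, F–G → e = 9.
Clustering(E) = 9/10.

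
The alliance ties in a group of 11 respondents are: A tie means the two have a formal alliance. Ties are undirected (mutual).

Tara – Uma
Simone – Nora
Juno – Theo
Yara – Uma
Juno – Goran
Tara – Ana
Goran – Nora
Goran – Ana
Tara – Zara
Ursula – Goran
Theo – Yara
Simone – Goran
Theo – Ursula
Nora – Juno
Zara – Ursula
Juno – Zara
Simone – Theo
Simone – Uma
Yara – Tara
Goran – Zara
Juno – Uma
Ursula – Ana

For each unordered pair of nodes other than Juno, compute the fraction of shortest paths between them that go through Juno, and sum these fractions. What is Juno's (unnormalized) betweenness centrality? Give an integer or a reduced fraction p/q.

4391/840

Pairs whose geodesics pass through Juno — Ursula–Uma: 3/8; Goran–Theo: 1/3; Goran–Yara: 2/7; Goran–Uma: 1/2; Zara–Theo: 1/2; Zara–Nora: 1/2; Zara–Uma: 1/2; Theo–Nora: 1/2; Theo–Uma: 1/3; Nora–Tara: 2/5; Nora–Yara: 2/4; Nora–Uma: 1/2.
All other pairs contribute 0.
Summing the contributions gives betweenness(Juno) = 4391/840.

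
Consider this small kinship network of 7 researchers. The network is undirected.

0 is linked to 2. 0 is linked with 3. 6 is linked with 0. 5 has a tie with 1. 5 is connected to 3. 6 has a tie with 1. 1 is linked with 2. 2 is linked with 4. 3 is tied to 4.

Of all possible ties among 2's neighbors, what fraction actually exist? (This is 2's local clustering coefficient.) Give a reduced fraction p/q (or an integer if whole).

0

2's neighbors: 0, 1, and 4 (k = 3).
Possible neighbor pairs: C(3,2) = 3. Edges among them: none → e = 0.
Clustering(2) = 0/3 = 0.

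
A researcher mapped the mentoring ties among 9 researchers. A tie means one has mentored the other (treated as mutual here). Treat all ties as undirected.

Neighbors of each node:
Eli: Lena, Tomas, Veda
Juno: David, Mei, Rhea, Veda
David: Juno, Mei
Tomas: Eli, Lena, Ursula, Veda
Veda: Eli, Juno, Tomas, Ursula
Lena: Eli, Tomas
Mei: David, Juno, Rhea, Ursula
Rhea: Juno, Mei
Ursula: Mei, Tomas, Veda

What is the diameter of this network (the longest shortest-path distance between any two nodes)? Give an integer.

4

Eccentricity of each node (its greatest distance to any other): David:4, Eli:3, Juno:3, Lena:4, Mei:3, Rhea:4, Tomas:3, Ursula:2, Veda:2.
The maximum eccentricity is 4, realized for instance by the pair Lena–David via Lena – Tomas – Ursula – Mei – David. So the diameter is 4.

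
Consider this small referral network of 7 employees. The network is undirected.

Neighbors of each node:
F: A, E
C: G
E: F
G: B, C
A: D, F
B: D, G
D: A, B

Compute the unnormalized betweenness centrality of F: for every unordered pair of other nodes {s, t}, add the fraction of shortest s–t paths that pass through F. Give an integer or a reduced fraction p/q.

5

Pairs whose geodesics pass through F — E–G: 1; E–B: 1; E–A: 1; E–C: 1; E–D: 1.
All other pairs contribute 0.
Summing the contributions gives betweenness(F) = 5.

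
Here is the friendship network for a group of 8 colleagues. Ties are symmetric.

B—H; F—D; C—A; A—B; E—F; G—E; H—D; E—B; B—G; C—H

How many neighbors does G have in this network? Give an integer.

2

G is directly tied to B and E. That is 2 neighbors, so the degree of G is 2.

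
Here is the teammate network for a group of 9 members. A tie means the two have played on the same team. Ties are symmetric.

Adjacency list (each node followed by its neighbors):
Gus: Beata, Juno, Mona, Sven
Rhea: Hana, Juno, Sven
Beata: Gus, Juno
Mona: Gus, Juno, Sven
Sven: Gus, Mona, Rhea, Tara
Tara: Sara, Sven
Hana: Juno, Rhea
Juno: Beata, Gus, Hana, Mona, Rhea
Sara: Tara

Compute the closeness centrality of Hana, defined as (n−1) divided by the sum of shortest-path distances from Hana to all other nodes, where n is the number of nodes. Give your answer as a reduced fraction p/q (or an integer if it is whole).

Distances from Hana: Beata:2, Gus:2, Juno:1, Mona:2, Rhea:1, Sara:4, Sven:2, Tara:3. Sum = 17.
n = 9, so closeness = 8/17.

8/17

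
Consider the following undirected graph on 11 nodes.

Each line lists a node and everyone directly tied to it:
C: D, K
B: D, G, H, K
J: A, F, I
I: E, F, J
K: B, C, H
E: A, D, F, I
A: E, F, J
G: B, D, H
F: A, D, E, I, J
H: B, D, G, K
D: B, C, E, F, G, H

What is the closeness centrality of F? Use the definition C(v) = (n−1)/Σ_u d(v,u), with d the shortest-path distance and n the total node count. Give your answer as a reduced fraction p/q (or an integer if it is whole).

5/8

Distances from F: A:1, B:2, C:2, D:1, E:1, G:2, H:2, I:1, J:1, K:3. Sum = 16.
n = 11, so closeness = 10/16 = 5/8.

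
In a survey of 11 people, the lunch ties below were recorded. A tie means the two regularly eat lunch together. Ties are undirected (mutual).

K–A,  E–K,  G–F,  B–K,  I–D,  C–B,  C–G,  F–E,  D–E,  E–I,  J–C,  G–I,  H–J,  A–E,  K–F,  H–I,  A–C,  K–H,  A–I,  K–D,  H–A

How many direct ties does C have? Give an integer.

C is directly tied to A, B, G, and J. That is 4 neighbors, so the degree of C is 4.

4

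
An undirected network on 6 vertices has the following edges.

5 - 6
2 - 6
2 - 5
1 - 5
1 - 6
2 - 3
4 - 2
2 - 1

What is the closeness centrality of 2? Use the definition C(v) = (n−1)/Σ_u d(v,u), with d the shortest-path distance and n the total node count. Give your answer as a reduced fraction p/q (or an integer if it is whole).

Distances from 2: 1:1, 3:1, 4:1, 5:1, 6:1. Sum = 5.
n = 6, so closeness = 5/5 = 1.

1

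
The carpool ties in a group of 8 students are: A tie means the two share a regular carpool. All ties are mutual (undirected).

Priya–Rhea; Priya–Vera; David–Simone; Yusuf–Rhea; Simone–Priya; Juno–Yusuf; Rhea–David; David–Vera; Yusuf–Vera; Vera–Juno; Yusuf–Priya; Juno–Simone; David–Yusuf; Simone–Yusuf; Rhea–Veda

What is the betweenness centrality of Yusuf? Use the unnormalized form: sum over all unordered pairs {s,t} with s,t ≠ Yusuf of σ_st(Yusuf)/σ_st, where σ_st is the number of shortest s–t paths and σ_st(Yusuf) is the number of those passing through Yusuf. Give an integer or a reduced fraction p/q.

Pairs whose geodesics pass through Yusuf — Veda–Juno: 1; Veda–Vera: 1/3; Veda–Simone: 1/3; Juno–Priya: 1/3; Juno–Rhea: 1; Juno–David: 1/3; Priya–David: 1/4; Vera–Rhea: 1/3; Vera–Simone: 1/4; Rhea–Simone: 1/3.
All other pairs contribute 0.
Summing the contributions gives betweenness(Yusuf) = 9/2.

9/2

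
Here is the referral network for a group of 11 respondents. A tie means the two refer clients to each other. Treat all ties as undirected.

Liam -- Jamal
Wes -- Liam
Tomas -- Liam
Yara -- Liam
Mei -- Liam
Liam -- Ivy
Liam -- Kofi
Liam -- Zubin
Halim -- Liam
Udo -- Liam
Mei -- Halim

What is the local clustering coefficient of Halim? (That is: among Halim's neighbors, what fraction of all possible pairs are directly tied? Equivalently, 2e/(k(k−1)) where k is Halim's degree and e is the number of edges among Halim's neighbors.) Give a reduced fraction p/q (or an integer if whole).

Halim's neighbors: Liam and Mei (k = 2).
Possible neighbor pairs: C(2,2) = 1. Edges among them: Liam–Mei → e = 1.
Clustering(Halim) = 1/1.

1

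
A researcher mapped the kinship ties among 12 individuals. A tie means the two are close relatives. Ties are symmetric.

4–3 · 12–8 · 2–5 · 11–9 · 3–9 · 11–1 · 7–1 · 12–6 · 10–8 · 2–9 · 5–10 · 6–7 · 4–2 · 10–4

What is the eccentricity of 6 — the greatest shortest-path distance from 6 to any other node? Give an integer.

Distances from 6: 1:2, 2:5, 3:5, 4:4, 5:4, 7:1, 8:2, 9:4, 10:3, 11:3, 12:1.
The largest is 5 (to 3 and 2), so the eccentricity of 6 is 5.

5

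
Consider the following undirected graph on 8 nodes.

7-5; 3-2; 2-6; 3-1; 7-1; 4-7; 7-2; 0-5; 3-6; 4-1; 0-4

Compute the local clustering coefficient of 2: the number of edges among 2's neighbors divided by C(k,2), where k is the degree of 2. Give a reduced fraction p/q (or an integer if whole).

1/3

2's neighbors: 3, 6, and 7 (k = 3).
Possible neighbor pairs: C(3,2) = 3. Edges among them: 3–6 → e = 1.
Clustering(2) = 1/3.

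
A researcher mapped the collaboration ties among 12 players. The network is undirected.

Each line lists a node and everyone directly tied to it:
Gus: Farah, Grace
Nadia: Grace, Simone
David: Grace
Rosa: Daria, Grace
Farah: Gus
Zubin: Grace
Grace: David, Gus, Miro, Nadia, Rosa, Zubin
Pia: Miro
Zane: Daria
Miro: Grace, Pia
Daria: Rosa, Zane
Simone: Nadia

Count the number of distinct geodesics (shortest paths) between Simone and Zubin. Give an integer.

1

The shortest distance is 3, and the only length-3 path is Simone–Nadia–Grace–Zubin. So there is exactly 1 shortest path.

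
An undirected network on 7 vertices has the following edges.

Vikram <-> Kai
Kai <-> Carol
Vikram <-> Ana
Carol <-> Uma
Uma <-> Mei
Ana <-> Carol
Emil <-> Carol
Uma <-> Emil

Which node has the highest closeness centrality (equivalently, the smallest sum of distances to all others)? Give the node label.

Carol

Farness (sum of distances to all others) for each node — Ana:11, Carol:8, Emil:11, Kai:11, Mei:15, Uma:10, Vikram:14.
The smallest farness is 8, for Carol, so Carol has the highest closeness.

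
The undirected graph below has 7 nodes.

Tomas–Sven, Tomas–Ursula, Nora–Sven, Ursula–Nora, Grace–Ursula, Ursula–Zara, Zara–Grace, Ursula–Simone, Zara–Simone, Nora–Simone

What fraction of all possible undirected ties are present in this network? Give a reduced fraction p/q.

There are 10 edges and 7 nodes, so the maximum possible is C(7,2) = 21.
Density = 10/21.

10/21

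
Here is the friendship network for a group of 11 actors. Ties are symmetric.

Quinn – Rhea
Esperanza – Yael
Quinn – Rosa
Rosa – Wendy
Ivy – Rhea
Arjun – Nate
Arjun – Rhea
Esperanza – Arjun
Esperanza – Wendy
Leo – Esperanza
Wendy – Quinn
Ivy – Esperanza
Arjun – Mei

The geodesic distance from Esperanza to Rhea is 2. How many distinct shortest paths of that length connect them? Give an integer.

The shortest distance is 2. The length-2 paths are: Esperanza–Arjun–Rhea; Esperanza–Ivy–Rhea.
That gives 2 distinct shortest paths.

2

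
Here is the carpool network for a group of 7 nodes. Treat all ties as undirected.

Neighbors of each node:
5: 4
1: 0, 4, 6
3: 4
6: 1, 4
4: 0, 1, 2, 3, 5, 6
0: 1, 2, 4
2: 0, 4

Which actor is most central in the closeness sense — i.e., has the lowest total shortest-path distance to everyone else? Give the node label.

Farness (sum of distances to all others) for each node — 0:9, 1:9, 2:10, 3:11, 4:6, 5:11, 6:10.
The smallest farness is 6, for 4, so 4 has the highest closeness.

4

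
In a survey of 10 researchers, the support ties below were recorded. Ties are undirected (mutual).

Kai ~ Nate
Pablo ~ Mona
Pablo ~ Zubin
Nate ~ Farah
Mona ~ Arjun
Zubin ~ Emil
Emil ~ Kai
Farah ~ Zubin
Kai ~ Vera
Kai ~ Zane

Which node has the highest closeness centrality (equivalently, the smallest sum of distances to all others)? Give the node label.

Zubin

Farness (sum of distances to all others) for each node — Arjun:36, Emil:19, Farah:21, Kai:20, Mona:28, Nate:22, Pablo:22, Vera:28, Zane:28, Zubin:18.
The smallest farness is 18, for Zubin, so Zubin has the highest closeness.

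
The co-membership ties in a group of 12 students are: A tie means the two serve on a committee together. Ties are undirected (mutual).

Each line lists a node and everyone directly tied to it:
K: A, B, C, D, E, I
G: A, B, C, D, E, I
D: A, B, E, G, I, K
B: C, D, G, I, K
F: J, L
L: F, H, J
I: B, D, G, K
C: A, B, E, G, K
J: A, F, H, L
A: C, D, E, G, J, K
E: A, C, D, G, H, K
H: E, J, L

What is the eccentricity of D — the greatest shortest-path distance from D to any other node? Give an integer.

Distances from D: A:1, B:1, C:2, E:1, F:3, G:1, H:2, I:1, J:2, K:1, L:3.
The largest is 3 (to L and F), so the eccentricity of D is 3.

3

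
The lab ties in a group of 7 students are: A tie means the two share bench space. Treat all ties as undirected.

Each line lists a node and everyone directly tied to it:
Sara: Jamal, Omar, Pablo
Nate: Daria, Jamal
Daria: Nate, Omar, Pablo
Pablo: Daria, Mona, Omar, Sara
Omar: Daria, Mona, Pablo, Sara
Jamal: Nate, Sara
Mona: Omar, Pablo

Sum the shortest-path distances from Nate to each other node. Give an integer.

11

Distances from Nate: Daria:1, Jamal:1, Mona:3, Omar:2, Pablo:2, Sara:2.
Sum = 1 + 1 + 3 + 2 + 2 + 2 = 11.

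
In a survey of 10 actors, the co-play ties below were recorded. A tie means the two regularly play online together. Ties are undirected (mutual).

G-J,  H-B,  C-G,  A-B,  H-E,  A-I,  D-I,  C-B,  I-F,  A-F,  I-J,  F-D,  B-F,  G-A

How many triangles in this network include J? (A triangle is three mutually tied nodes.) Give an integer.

0

J's neighbors are G and I, but none of them are tied to each other, so no triangle contains J.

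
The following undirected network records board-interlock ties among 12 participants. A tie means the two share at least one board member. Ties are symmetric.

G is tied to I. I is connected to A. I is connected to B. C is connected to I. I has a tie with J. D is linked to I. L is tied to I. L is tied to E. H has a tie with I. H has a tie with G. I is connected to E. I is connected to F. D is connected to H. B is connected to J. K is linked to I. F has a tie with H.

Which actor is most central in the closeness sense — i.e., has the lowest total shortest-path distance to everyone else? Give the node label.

I

Farness (sum of distances to all others) for each node — A:21, B:20, C:21, D:20, E:20, F:20, G:20, H:18, I:11, J:20, K:21, L:20.
The smallest farness is 11, for I, so I has the highest closeness.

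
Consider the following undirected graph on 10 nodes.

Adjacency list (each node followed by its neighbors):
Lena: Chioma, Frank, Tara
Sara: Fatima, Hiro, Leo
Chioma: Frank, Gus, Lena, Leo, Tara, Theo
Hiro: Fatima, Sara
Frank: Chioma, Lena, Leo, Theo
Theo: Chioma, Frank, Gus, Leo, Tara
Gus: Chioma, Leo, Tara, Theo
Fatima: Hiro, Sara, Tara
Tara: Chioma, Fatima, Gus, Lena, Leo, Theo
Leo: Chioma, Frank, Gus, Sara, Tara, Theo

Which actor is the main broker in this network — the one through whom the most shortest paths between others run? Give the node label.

Unnormalized betweenness of each node: Chioma:11/5, Fatima:17/4, Frank:11/12, Gus:0, Hiro:0, Lena:9/20, Leo:131/15, Sara:21/5, Tara:142/15, Theo:47/60.
Tara has the largest value, 142/15, making it the main broker — the node through which the most shortest paths run.

Tara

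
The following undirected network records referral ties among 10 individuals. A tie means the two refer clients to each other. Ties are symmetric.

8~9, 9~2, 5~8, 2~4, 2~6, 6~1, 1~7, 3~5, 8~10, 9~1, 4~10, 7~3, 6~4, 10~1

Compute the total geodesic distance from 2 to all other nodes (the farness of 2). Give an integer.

Distances from 2: 1:2, 3:4, 4:1, 5:3, 6:1, 7:3, 8:2, 9:1, 10:2.
Sum = 2 + 4 + 1 + 3 + 1 + 3 + 2 + 1 + 2 = 19.

19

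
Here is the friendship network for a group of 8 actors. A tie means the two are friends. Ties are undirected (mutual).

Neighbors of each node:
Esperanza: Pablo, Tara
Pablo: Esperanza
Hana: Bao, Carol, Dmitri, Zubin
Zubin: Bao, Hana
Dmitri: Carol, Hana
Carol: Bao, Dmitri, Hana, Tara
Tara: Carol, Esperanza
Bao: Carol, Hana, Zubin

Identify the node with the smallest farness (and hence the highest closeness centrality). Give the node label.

Carol

Farness (sum of distances to all others) for each node — Bao:14, Carol:11, Dmitri:15, Esperanza:17, Hana:13, Pablo:23, Tara:13, Zubin:18.
The smallest farness is 11, for Carol, so Carol has the highest closeness.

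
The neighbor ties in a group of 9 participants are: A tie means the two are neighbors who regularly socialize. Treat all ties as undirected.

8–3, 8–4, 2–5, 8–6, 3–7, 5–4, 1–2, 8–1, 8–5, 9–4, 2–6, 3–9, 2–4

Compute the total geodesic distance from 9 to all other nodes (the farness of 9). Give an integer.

16

Distances from 9: 1:3, 2:2, 3:1, 4:1, 5:2, 6:3, 7:2, 8:2.
Sum = 3 + 2 + 1 + 1 + 2 + 3 + 2 + 2 = 16.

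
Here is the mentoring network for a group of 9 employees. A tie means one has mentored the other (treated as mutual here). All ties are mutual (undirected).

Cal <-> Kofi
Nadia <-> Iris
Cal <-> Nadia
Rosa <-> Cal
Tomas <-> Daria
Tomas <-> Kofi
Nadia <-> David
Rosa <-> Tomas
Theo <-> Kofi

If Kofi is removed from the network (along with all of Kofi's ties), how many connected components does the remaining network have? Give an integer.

Without Kofi, the remaining ties split the others into: {Cal, Daria, David, Iris, Nadia, Rosa, Tomas}; {Theo}.
That's 2 separate components.

2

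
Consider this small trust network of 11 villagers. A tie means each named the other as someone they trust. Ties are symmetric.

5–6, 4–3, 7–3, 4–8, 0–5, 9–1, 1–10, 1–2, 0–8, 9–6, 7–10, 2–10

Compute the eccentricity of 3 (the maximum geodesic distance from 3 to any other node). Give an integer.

Distances from 3: 0:3, 1:3, 2:3, 4:1, 5:4, 6:5, 7:1, 8:2, 9:4, 10:2.
The largest is 5 (to 6), so the eccentricity of 3 is 5.

5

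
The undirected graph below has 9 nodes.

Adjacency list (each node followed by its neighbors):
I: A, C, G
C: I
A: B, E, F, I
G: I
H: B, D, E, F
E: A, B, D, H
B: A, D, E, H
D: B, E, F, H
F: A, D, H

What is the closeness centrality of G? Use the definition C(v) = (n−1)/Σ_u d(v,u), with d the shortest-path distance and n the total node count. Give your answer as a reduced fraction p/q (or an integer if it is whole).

Distances from G: A:2, B:3, C:2, D:4, E:3, F:3, H:4, I:1. Sum = 22.
n = 9, so closeness = 8/22 = 4/11.

4/11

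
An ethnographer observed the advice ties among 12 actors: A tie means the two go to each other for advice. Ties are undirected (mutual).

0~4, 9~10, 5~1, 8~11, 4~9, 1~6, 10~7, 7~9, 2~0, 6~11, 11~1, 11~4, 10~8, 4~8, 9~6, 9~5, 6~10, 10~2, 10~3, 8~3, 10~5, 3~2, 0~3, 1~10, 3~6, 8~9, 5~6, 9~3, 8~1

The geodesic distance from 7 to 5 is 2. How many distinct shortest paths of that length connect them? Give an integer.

The shortest distance is 2. The length-2 paths are: 7–10–5; 7–9–5.
That gives 2 distinct shortest paths.

2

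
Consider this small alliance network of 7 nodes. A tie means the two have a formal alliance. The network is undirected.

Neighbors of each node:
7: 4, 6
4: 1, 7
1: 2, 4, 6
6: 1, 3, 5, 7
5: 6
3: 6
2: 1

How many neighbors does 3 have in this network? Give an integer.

1

3 is directly tied to 6. That is 1 neighbor, so the degree of 3 is 1.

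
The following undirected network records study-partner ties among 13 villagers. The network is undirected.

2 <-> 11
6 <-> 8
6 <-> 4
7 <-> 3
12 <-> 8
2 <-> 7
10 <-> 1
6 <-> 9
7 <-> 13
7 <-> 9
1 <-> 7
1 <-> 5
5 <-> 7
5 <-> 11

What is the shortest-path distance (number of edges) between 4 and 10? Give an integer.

One shortest route is 4 – 6 – 9 – 7 – 1 – 10, which uses 5 edges, and at distance 4 from 4 we only reach {1, 2, 3, 5, 13}, which does not include 10. So d(4,10) = 5.

5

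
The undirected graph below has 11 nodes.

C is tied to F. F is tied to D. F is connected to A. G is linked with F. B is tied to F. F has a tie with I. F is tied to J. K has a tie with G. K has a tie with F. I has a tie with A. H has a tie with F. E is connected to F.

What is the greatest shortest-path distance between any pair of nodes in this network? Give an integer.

2

Eccentricity of each node (its greatest distance to any other): A:2, B:2, C:2, D:2, E:2, F:1, G:2, H:2, I:2, J:2, K:2.
The maximum eccentricity is 2, realized for instance by the pair G–E via G – F – E. So the diameter is 2.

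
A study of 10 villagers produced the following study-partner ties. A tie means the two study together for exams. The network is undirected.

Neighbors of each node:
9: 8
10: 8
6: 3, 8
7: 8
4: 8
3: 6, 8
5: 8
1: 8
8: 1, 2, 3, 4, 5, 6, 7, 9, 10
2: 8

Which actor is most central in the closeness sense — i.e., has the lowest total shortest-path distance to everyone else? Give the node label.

Farness (sum of distances to all others) for each node — 1:17, 2:17, 3:16, 4:17, 5:17, 6:16, 7:17, 8:9, 9:17, 10:17.
The smallest farness is 9, for 8, so 8 has the highest closeness.

8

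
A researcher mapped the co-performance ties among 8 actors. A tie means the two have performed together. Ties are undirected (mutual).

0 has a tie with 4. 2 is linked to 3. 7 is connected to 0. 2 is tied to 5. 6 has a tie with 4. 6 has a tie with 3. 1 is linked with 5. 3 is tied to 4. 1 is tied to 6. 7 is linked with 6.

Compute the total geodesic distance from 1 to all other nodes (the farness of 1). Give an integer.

Distances from 1: 0:3, 2:2, 3:2, 4:2, 5:1, 6:1, 7:2.
Sum = 3 + 2 + 2 + 2 + 1 + 1 + 2 = 13.

13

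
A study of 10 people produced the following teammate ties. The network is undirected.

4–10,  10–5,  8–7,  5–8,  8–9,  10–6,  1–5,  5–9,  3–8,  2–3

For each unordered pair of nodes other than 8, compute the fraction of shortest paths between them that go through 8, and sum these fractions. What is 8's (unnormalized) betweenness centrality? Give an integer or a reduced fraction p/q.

20

Pairs whose geodesics pass through 8 — 5–3: 1; 5–2: 1; 5–7: 1; 1–3: 1; 1–2: 1; 1–7: 1; 6–3: 1; 6–2: 1; 6–7: 1; 3–7: 1; 3–4: 1; 3–10: 1; 3–9: 1; 2–7: 1 … (+6 more pairs).
All other pairs contribute 0.
Summing the contributions gives betweenness(8) = 20.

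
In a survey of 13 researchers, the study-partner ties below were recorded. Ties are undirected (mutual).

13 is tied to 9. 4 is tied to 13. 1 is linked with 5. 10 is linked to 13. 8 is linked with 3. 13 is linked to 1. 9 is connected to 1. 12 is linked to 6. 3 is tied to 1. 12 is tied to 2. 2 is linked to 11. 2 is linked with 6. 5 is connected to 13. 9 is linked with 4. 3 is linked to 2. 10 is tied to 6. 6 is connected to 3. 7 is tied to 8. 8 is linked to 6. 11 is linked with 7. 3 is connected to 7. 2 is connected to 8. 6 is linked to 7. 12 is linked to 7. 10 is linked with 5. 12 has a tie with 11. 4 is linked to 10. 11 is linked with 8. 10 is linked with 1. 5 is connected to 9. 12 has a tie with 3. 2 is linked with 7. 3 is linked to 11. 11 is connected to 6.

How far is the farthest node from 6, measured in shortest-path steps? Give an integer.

3

Distances from 6: 1:2, 2:1, 3:1, 4:2, 5:2, 7:1, 8:1, 9:3, 10:1, 11:1, 12:1, 13:2.
The largest is 3 (to 9), so the eccentricity of 6 is 3.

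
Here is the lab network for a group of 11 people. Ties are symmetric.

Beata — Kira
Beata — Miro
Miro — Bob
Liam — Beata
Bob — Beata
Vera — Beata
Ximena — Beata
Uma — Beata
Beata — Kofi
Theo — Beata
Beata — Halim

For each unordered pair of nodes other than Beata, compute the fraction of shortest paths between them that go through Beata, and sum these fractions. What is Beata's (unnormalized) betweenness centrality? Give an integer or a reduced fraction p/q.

44

Pairs whose geodesics pass through Beata — Miro–Vera: 1; Miro–Kofi: 1; Miro–Uma: 1; Miro–Kira: 1; Miro–Liam: 1; Miro–Ximena: 1; Miro–Theo: 1; Miro–Halim: 1; Vera–Kofi: 1; Vera–Uma: 1; Vera–Kira: 1; Vera–Liam: 1; Vera–Ximena: 1; Vera–Theo: 1 … (+30 more pairs).
All other pairs contribute 0.
Summing the contributions gives betweenness(Beata) = 44.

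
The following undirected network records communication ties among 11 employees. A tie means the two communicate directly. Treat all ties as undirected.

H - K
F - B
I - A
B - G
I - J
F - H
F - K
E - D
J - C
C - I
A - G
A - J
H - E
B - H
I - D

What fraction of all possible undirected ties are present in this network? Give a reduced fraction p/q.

3/11

There are 15 edges and 11 nodes, so the maximum possible is C(11,2) = 55.
Density = 15/55 = 3/11.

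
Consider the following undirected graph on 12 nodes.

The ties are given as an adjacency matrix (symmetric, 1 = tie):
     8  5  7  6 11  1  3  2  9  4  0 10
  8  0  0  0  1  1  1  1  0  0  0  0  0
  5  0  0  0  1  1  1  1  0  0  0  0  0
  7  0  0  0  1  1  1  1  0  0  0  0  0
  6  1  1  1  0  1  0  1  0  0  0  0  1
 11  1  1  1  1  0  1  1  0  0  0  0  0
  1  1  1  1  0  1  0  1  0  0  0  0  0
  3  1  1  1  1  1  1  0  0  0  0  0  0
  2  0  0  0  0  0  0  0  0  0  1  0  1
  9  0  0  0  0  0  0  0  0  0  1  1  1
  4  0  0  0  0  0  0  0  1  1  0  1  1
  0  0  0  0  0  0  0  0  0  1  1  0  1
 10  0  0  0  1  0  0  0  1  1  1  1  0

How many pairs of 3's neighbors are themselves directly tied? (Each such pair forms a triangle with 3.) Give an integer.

3's neighbors: 1, 5, 6, 7, 8, and 11.
Neighbor pairs that are themselves tied: 3–1–5; 3–1–7; 3–1–8; 3–1–11; 3–5–6; 3–5–11; 3–6–7; 3–6–8; 3–6–11; 3–7–11; 3–8–11. Each forms one triangle with 3, for 11 in total.

11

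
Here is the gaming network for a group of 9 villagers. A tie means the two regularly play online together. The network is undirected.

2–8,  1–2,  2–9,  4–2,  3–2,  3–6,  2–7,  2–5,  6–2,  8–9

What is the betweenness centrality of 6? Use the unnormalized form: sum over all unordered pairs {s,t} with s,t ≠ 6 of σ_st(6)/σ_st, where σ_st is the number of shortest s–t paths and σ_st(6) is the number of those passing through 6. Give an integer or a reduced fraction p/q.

No shortest path between any pair of other nodes passes through 6.
Summing the contributions gives betweenness(6) = 0.

0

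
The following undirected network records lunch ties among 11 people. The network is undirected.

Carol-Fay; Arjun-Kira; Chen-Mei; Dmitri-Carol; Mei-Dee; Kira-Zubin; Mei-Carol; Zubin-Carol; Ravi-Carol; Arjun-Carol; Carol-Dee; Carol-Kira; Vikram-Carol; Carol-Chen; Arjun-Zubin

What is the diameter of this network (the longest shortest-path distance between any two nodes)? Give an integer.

Eccentricity of each node (its greatest distance to any other): Arjun:2, Carol:1, Chen:2, Dee:2, Dmitri:2, Fay:2, Kira:2, Mei:2, Ravi:2, Vikram:2, Zubin:2.
The maximum eccentricity is 2, realized for instance by the pair Dmitri–Zubin via Dmitri – Carol – Zubin. So the diameter is 2.

2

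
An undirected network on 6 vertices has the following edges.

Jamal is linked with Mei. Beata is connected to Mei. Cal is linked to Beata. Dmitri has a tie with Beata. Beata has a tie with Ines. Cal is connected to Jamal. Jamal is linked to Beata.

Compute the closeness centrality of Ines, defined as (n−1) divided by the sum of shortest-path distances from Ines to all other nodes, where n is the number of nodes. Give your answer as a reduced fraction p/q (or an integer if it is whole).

5/9

Distances from Ines: Beata:1, Cal:2, Dmitri:2, Jamal:2, Mei:2. Sum = 9.
n = 6, so closeness = 5/9.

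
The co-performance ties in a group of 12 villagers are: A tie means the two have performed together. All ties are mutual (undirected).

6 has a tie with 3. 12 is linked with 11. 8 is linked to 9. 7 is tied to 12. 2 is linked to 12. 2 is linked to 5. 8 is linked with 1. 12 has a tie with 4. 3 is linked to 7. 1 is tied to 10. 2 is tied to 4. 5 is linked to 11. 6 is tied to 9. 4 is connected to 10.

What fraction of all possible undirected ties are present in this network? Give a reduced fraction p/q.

7/33

There are 14 edges and 12 nodes, so the maximum possible is C(12,2) = 66.
Density = 14/66 = 7/33.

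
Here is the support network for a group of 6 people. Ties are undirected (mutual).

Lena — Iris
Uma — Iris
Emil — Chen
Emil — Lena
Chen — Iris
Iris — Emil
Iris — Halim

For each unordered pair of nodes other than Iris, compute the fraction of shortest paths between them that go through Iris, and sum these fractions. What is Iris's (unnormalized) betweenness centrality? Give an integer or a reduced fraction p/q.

Pairs whose geodesics pass through Iris — Emil–Uma: 1; Emil–Halim: 1; Chen–Lena: 1/2; Chen–Uma: 1; Chen–Halim: 1; Lena–Uma: 1; Lena–Halim: 1; Uma–Halim: 1.
All other pairs contribute 0.
Summing the contributions gives betweenness(Iris) = 15/2.

15/2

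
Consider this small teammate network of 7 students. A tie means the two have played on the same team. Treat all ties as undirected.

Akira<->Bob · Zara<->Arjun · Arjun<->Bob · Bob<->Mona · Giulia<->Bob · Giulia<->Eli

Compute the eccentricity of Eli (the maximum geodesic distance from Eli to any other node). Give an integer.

Distances from Eli: Akira:3, Arjun:3, Bob:2, Giulia:1, Mona:3, Zara:4.
The largest is 4 (to Zara), so the eccentricity of Eli is 4.

4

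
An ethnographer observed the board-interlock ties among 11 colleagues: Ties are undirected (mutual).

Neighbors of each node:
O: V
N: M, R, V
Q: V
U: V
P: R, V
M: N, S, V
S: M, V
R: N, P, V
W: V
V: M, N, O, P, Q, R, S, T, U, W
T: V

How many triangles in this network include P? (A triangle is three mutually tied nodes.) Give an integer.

1

P's neighbors: R and V.
Neighbor pairs that are themselves tied: P–R–V. Each forms one triangle with P, for 1 in total.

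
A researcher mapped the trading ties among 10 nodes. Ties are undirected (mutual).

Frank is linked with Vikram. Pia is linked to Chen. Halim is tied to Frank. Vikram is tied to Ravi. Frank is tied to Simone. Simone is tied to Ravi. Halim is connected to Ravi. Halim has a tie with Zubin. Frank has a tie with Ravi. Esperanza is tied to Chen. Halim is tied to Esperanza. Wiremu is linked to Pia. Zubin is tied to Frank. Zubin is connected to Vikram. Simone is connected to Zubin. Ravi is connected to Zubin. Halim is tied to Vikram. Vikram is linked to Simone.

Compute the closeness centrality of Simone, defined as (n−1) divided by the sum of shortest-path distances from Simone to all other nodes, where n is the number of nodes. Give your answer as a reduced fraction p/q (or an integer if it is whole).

Distances from Simone: Chen:4, Esperanza:3, Frank:1, Halim:2, Pia:5, Ravi:1, Vikram:1, Wiremu:6, Zubin:1. Sum = 24.
n = 10, so closeness = 9/24 = 3/8.

3/8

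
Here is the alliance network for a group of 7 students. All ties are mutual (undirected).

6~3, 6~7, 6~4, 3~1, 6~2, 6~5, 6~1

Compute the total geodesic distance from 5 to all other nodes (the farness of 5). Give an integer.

Distances from 5: 1:2, 2:2, 3:2, 4:2, 6:1, 7:2.
Sum = 2 + 2 + 2 + 2 + 1 + 2 = 11.

11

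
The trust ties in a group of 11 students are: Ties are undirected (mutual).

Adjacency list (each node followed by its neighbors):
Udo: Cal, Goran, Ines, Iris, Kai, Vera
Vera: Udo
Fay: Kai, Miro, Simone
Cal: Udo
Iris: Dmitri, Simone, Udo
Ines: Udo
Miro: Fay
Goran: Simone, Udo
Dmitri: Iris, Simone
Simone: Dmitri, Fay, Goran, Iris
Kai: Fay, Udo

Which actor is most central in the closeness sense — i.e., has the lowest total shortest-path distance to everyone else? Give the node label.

Farness (sum of distances to all others) for each node — Cal:24, Dmitri:23, Fay:20, Goran:19, Ines:24, Iris:18, Kai:19, Miro:29, Simone:19, Udo:15, Vera:24.
The smallest farness is 15, for Udo, so Udo has the highest closeness.

Udo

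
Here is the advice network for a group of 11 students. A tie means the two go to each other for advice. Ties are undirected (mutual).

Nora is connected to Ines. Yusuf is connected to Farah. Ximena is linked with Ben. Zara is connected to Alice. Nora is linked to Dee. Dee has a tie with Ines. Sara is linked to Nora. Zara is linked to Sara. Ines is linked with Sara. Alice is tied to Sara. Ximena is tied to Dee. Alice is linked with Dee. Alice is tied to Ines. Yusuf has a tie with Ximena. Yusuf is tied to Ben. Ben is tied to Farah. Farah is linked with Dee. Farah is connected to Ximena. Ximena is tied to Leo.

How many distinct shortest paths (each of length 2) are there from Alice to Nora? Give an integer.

The shortest distance is 2. The length-2 paths are: Alice–Sara–Nora; Alice–Ines–Nora; Alice–Dee–Nora.
That gives 3 distinct shortest paths.

3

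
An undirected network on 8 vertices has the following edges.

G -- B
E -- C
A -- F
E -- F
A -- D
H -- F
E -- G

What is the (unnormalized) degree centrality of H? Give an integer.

H is directly tied to F. That is 1 neighbor, so the degree of H is 1.

1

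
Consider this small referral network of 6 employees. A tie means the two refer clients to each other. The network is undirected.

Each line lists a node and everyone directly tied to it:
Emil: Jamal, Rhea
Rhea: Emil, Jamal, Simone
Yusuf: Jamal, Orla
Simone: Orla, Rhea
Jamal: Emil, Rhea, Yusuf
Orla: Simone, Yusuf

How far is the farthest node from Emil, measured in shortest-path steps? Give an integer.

3

Distances from Emil: Jamal:1, Orla:3, Rhea:1, Simone:2, Yusuf:2.
The largest is 3 (to Orla), so the eccentricity of Emil is 3.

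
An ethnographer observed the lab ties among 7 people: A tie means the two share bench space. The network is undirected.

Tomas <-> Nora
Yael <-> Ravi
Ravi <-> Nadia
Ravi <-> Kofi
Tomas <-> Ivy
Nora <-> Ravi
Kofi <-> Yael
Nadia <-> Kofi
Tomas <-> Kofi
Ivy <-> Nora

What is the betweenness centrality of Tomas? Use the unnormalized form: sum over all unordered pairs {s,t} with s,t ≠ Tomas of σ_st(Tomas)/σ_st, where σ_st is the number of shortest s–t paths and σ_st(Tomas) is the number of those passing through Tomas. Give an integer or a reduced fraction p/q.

Pairs whose geodesics pass through Tomas — Nora–Kofi: 1/2; Ivy–Nadia: 1/2; Ivy–Kofi: 1; Ivy–Yael: 1/2.
All other pairs contribute 0.
Summing the contributions gives betweenness(Tomas) = 5/2.

5/2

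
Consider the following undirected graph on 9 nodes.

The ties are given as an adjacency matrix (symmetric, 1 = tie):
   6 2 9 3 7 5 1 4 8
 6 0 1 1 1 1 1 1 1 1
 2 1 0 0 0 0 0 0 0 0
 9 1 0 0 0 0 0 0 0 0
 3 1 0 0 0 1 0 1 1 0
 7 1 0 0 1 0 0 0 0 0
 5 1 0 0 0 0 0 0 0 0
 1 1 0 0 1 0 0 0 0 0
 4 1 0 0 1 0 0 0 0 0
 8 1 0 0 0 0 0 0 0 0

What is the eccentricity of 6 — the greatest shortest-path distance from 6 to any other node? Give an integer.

Distances from 6: 1:1, 2:1, 3:1, 4:1, 5:1, 7:1, 8:1, 9:1.
The largest is 1 (to 2, 9, 3, 7, 5, 1, 4, and 8), so the eccentricity of 6 is 1.

1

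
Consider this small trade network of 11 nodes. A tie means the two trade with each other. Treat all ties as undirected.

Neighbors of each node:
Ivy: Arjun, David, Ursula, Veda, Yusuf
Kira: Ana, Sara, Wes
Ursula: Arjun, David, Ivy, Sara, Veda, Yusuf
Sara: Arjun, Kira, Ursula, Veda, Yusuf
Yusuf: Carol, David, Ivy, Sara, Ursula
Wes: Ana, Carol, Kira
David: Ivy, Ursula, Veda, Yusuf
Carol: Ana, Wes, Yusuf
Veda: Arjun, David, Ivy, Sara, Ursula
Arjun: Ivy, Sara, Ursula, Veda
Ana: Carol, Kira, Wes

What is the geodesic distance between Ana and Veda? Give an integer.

One shortest route is Ana – Kira – Sara – Veda, which uses 3 edges, and at distance 2 from Ana we only reach {Sara, Yusuf}, which does not include Veda. So d(Ana,Veda) = 3.

3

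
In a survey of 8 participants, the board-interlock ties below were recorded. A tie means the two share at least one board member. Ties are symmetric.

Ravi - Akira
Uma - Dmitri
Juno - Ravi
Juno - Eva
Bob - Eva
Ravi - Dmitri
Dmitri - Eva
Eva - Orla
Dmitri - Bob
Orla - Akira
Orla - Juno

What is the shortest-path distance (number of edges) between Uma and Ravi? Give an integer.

2

One shortest route is Uma – Dmitri – Ravi, which uses 2 edges, and Uma and Ravi are not directly tied, so nothing shorter exists. So d(Uma,Ravi) = 2.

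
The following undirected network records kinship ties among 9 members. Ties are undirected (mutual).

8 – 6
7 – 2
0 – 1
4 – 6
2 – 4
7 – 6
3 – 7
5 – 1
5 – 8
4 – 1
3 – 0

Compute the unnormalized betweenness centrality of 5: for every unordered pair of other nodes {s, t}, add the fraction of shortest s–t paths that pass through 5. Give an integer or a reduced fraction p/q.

2

Pairs whose geodesics pass through 5 — 1–8: 1; 8–0: 1.
All other pairs contribute 0.
Summing the contributions gives betweenness(5) = 2.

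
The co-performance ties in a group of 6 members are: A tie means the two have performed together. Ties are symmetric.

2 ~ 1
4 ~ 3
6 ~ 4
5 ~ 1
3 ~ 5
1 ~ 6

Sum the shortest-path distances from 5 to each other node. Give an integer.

8

Distances from 5: 1:1, 2:2, 3:1, 4:2, 6:2.
Sum = 1 + 2 + 1 + 2 + 2 = 8.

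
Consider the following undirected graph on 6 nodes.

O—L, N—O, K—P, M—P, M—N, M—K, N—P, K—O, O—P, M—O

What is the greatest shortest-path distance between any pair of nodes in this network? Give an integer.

2

Eccentricity of each node (its greatest distance to any other): K:2, L:2, M:2, N:2, O:1, P:2.
The maximum eccentricity is 2, realized for instance by the pair M–L via M – O – L. So the diameter is 2.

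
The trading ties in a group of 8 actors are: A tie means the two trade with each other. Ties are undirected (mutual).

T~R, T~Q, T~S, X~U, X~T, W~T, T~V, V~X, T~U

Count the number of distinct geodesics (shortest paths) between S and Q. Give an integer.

The shortest distance is 2, and the only length-2 path is S–T–Q. So there is exactly 1 shortest path.

1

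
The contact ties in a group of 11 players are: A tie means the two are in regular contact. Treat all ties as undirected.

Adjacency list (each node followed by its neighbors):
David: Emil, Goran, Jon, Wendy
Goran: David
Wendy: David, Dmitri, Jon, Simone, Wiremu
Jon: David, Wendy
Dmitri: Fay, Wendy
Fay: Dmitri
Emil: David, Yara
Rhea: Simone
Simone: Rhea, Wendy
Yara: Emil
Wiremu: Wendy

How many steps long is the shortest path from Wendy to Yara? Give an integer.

One shortest route is Wendy – David – Emil – Yara, which uses 3 edges, and at distance 2 from Wendy we only reach {Emil, Fay, Goran, Rhea}, which does not include Yara. So d(Wendy,Yara) = 3.

3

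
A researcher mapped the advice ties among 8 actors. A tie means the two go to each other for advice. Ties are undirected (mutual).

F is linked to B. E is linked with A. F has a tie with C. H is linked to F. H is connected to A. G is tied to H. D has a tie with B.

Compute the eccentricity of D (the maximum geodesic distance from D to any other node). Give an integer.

5

Distances from D: A:4, B:1, C:3, E:5, F:2, G:4, H:3.
The largest is 5 (to E), so the eccentricity of D is 5.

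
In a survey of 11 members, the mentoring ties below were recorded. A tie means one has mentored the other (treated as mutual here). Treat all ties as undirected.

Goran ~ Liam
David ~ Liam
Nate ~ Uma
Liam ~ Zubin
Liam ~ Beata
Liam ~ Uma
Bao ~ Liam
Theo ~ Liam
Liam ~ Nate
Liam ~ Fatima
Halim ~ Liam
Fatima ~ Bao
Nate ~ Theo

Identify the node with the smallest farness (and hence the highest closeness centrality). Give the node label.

Liam

Farness (sum of distances to all others) for each node — Bao:18, Beata:19, David:19, Fatima:18, Goran:19, Halim:19, Liam:10, Nate:17, Theo:18, Uma:18, Zubin:19.
The smallest farness is 10, for Liam, so Liam has the highest closeness.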